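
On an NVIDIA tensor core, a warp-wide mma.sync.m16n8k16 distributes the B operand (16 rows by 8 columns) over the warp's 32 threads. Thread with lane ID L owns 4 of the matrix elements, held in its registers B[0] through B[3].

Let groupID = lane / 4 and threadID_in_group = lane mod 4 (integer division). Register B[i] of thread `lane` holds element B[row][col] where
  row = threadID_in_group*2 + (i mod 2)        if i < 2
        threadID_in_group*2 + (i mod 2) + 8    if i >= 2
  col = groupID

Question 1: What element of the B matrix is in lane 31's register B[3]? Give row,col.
15,7

lane 31: grp=7 (31/4), tig=3 (31%4)
i=3: r=3*2+1+8=15, c=grp=7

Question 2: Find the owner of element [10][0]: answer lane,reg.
1,2

c: 0->gid=0  r: 10->r8=1,tid=1,i&1=0
L=0*4+1=1  i=1*2+0=2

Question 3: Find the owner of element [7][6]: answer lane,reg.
27,1

c:6=>grp=6  r:7=>rB=0,tig=3,lo=1
L=6*4+3=27  i=0*2+1=1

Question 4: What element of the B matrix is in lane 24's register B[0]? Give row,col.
0,6

lane 24: gr=6 (24/4), th=0 (24%4)
i=0: r=0*2+0+0=0, c=gr=6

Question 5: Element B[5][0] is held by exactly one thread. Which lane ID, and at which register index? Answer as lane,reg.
2,1

c=0->g=0  r=5->rb=0,t=2,b0=1
L=0*4+2=2  i=0*2+1=1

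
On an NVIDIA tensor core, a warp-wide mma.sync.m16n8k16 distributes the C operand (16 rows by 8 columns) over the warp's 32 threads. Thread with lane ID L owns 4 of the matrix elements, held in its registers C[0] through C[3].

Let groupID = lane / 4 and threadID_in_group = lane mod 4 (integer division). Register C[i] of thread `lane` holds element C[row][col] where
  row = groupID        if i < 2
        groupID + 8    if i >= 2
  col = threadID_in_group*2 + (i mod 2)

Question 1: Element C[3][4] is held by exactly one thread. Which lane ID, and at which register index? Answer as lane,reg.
14,0

r=3->g=3,rb=0  c=4->t=2,b0=0
L=3*4+2=14  i=0*2+0=0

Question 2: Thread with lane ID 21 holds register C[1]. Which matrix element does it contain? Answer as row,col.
5,3

21: gr=5,th=1
[1] (5+0,1*2+1) = (5,3)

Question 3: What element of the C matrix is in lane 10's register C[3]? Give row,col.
10,5

L=10→G=10>>2=2, T=10&3=2
[3]→row 2+8=10  col 2·2+1=5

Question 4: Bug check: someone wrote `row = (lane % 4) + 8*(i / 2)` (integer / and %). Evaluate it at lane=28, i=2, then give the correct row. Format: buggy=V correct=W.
`(lane % 4) + 8*(i / 2)`[28,2]->8
28: g=7,t=0
[2] (7+8,0*2+0) = (15,0)
row: 8 vs 15

buggy=8 correct=15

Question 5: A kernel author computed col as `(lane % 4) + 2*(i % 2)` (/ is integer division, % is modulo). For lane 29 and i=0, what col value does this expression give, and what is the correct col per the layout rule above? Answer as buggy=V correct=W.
buggy=1 correct=2

`(lane % 4) + 2*(i % 2)`[29,0]⇒1
lane 29⇒29/4=7, 29 mod 4=1
i=0  r:7+0⇒7  c:2·1+0⇒2
col: 1 vs 2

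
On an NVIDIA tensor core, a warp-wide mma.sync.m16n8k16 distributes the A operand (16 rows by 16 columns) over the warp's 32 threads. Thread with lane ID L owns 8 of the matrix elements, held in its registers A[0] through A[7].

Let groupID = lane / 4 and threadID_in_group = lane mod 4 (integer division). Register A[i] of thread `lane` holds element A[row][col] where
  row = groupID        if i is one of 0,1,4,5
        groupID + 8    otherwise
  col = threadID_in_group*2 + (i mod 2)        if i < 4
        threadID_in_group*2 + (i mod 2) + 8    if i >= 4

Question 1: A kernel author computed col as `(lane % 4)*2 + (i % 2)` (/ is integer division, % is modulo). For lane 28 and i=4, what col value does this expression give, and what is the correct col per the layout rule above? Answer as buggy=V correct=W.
buggy=0 correct=8

`(lane % 4)*2 + (i % 2)`[28,4]→0
lane 28→28/4=7, 28 mod 4=0
i=4  r:7+0→7  c:2·0+0+8→8
col: 0 vs 8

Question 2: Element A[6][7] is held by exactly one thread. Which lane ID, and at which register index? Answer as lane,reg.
27,1

r:6=>grp=6,rB=0  c:7=>cB=0,tig=3,lo=1
L=6*4+3=27  i=0*4+0*2+1=1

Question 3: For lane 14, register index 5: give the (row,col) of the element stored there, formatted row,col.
L=14=>grp=14>>2=3, tig=14&3=2
[5]=>row 3+0=3  col 2·2+1+8=13

3,13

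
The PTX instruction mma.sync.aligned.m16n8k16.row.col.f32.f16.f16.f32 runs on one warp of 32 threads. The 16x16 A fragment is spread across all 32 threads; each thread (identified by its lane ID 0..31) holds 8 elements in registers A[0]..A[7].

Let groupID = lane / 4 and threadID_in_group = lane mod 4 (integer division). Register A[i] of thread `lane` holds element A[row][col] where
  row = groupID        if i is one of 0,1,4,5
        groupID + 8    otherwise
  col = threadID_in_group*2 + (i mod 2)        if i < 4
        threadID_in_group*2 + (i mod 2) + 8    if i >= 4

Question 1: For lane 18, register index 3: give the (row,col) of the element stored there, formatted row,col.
12,5

lane 18: gid=4 (18/4), tid=2 (18%4)
i=3: r=4+8=12, c=2*2+1+0=5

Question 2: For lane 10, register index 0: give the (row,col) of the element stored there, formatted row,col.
2,4

L=10->g=10>>2=2, t=10&3=2
[0]->row 2+0=2  col 2·2+0+0=4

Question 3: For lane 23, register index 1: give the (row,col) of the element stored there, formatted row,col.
5,7

23: gr=5,th=3
[1] (5+0,3*2+1+0) = (5,7)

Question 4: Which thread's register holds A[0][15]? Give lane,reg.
3,5

r: 0->gid=0,r8=0  c: 15->c8=1,tid=3,i&1=1
L=0*4+3=3  i=1*4+0*2+1=5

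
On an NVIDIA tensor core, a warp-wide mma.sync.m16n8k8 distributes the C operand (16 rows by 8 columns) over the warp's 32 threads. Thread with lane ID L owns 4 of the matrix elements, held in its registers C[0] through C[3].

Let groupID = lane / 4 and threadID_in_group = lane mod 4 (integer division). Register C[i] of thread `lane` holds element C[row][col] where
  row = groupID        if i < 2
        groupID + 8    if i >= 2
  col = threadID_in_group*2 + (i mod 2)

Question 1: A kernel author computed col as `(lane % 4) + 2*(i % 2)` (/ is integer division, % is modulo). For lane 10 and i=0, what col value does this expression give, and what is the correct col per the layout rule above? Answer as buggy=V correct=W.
buggy=2 correct=4

`(lane % 4) + 2*(i % 2)`[10,0]=>2
lane 10: grp=2 (10/4), tig=2 (10%4)
i=0: r=2+0=2, c=2*2+0=4
col: 2 vs 4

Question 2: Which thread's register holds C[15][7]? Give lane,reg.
31,3

r: 15->gid=7,r8=1  c: 7->tid=3,i&1=1
L=7*4+3=31  i=1*2+1=3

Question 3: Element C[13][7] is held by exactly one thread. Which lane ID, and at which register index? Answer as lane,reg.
r:13=>grp=5,rB=1  c:7=>tig=3,lo=1
L=5*4+3=23  i=1*2+1=3

23,3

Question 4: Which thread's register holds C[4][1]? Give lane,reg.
16,1

r=4→G=4,rhi=0  c=1→T=0,p=1
L=4*4+0=16  i=0*2+1=1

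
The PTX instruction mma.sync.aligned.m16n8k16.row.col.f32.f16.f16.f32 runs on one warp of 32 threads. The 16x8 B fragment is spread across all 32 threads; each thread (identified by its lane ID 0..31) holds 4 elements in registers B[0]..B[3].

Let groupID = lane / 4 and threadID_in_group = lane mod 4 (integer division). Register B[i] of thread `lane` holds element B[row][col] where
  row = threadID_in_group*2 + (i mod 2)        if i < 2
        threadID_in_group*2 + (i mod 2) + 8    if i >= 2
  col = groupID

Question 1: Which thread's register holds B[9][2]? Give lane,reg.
c=2→G=2  r=9→rhi=1,T=0,p=1
L=2*4+0=8  i=1*2+1=3

8,3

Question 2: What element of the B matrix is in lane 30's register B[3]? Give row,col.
L=30⇒gr=30>>2=7, th=30&3=2
[3]⇒row 2·2+1+8=13  col gr=7

13,7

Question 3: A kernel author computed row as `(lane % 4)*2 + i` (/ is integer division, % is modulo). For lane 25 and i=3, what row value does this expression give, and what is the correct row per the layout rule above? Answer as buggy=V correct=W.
`(lane % 4)*2 + i`[25,3]=>5
25: grp=6,tig=1
[3] (1*2+1+8,6) = (11,6)
row: 5 vs 11

buggy=5 correct=11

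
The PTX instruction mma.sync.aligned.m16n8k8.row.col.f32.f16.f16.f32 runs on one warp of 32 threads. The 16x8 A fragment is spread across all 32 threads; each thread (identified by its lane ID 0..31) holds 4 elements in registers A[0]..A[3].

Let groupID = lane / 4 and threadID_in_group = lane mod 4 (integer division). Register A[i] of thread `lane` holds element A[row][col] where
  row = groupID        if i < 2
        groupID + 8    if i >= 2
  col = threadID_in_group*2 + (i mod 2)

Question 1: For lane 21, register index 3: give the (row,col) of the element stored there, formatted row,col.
lane 21: gid=5 (21/4), tid=1 (21%4)
i=3: r=5+8=13, c=1*2+1=3

13,3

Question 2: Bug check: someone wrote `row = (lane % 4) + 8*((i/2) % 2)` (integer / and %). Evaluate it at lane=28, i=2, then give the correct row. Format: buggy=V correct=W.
`(lane % 4) + 8*((i/2) % 2)`[28,2]->8
lane 28->28/4=7, 28 mod 4=0
i=2  r:7+8->15  c:2·0+0->0
row: 8 vs 15

buggy=8 correct=15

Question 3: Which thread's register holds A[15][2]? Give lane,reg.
29,2

r=15->g=7,rb=1  c=2->t=1,b0=0
L=7*4+1=29  i=1*2+0=2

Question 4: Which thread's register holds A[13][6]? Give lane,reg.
23,2

r=13→G=5,rhi=1  c=6→T=3,p=0
L=5*4+3=23  i=1*2+0=2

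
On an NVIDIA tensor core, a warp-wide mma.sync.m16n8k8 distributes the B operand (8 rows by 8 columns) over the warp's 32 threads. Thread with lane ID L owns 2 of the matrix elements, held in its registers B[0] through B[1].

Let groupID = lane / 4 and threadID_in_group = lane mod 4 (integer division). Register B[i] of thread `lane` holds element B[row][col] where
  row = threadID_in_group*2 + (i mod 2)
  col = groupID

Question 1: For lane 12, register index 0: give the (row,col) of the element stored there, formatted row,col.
0,3

12: gr=3,th=0
[0] (0*2+0,3) = (0,3)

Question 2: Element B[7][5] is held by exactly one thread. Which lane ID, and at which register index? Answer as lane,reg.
23,1

c=5→G=5  r=7→T=3,p=1
L=5*4+3=23  i=1=1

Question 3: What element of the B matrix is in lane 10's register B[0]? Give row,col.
4,2

10: grp=2,tig=2
[0] (2*2+0,2) = (4,2)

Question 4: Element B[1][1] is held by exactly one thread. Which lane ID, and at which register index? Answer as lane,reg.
c=1⇒gr=1  r=1⇒th=0,odd=1
L=1*4+0=4  i=1=1

4,1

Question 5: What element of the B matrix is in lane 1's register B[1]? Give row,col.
3,0

1: gr=0,th=1
[1] (1*2+1,0) = (3,0)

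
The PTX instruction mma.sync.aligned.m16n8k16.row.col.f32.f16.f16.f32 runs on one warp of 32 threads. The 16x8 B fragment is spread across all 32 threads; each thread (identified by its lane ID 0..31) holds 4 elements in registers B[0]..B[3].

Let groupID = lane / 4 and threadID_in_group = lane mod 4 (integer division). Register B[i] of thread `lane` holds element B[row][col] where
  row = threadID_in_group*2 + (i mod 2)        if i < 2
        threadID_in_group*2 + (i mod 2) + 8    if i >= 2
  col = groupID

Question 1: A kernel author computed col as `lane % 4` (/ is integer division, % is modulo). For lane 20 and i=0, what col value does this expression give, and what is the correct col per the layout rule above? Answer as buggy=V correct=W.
`lane % 4`[20,0]→0
lane 20: G=5 (20/4), T=0 (20%4)
i=0: r=0*2+0+0=0, c=G=5
col: 0 vs 5

buggy=0 correct=5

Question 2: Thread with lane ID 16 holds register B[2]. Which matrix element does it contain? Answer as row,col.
L=16->g=16>>2=4, t=16&3=0
[2]->row 0·2+0+8=8  col g=4

8,4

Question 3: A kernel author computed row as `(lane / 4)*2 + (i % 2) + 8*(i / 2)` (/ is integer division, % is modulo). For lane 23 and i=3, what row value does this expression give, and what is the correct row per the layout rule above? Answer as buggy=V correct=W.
`(lane / 4)*2 + (i % 2) + 8*(i / 2)`[23,3]->19
L=23->g=23>>2=5, t=23&3=3
[3]->row 3·2+1+8=15  col g=5
row: 19 vs 15

buggy=19 correct=15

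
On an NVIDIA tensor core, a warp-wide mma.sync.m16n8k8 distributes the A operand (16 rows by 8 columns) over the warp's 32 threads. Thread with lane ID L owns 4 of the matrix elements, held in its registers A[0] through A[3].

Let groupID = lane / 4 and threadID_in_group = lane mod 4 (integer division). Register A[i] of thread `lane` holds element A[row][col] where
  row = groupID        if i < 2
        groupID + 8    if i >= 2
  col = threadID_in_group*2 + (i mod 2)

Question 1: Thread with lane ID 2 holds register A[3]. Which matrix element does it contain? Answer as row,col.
8,5

2: gr=0,th=2
[3] (0+8,2*2+1) = (8,5)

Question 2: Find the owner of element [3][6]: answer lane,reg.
r:3=>grp=3,rB=0  c:6=>tig=3,lo=0
L=3*4+3=15  i=0*2+0=0

15,0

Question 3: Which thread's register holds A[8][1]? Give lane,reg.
0,3

r:8=>grp=0,rB=1  c:1=>tig=0,lo=1
L=0*4+0=0  i=1*2+1=3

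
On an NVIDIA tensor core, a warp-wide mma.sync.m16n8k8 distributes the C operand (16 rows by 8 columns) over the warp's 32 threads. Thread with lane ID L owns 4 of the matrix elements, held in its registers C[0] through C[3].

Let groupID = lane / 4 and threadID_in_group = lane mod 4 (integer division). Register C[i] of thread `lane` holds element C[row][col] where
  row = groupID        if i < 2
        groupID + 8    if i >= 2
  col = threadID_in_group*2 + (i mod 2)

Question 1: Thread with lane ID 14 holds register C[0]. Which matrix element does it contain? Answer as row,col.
lane 14: gr=3 (14/4), th=2 (14%4)
i=0: r=3+0=3, c=2*2+0=4

3,4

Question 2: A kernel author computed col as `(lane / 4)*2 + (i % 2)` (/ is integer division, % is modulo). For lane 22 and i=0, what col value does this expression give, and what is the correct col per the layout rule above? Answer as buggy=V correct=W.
`(lane / 4)*2 + (i % 2)`[22,0]⇒10
lane 22⇒22/4=5, 22 mod 4=2
i=0  r:5+0⇒5  c:2·2+0⇒4
col: 10 vs 4

buggy=10 correct=4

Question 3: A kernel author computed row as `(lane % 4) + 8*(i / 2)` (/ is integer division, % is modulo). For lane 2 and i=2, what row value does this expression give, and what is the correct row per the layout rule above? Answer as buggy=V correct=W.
`(lane % 4) + 8*(i / 2)`[2,2]->10
2: g=0,t=2
[2] (0+8,2*2+0) = (8,4)
row: 10 vs 8

buggy=10 correct=8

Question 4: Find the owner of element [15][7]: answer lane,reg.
r=15→G=7,rhi=1  c=7→T=3,p=1
L=7*4+3=31  i=1*2+1=3

31,3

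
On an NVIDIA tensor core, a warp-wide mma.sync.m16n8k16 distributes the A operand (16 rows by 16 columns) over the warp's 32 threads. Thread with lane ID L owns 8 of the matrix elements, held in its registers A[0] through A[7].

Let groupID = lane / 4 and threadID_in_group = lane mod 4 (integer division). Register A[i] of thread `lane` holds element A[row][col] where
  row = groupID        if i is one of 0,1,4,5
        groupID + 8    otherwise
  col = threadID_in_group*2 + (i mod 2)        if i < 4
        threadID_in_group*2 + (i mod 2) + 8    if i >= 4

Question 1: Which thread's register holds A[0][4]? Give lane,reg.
r: 0->gid=0,r8=0  c: 4->c8=0,tid=2,i&1=0
L=0*4+2=2  i=0*4+0*2+0=0

2,0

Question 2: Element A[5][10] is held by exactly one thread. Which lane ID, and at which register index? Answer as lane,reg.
r=5->g=5,rb=0  c=10->cb=1,t=1,b0=0
L=5*4+1=21  i=1*4+0*2+0=4

21,4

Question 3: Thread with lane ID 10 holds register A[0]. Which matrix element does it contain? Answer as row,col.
2,4

lane 10->10/4=2, 10 mod 4=2
i=0  r:2+0->2  c:2·2+0+0->4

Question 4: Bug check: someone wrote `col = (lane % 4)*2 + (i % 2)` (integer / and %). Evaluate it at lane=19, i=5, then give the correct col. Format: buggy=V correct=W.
`(lane % 4)*2 + (i % 2)`[19,5]⇒7
lane 19⇒19/4=4, 19 mod 4=3
i=5  r:4+0⇒4  c:2·3+1+8⇒15
col: 7 vs 15

buggy=7 correct=15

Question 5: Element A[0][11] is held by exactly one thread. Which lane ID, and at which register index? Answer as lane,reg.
1,5

r:0=>grp=0,rB=0  c:11=>cB=1,tig=1,lo=1
L=0*4+1=1  i=1*4+0*2+1=5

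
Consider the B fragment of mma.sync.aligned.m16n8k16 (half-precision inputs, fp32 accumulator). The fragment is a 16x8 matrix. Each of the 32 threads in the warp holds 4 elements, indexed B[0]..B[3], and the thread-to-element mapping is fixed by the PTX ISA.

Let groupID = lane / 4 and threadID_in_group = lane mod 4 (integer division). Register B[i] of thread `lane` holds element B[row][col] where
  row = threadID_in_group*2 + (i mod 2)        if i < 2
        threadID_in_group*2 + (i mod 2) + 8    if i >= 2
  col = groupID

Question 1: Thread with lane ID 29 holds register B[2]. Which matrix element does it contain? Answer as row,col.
L=29⇒gr=29>>2=7, th=29&3=1
[2]⇒row 1·2+0+8=10  col gr=7

10,7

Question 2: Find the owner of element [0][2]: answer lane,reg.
c=2→G=2  r=0→rhi=0,T=0,p=0
L=2*4+0=8  i=0*2+0=0

8,0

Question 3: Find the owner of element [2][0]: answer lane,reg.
c=0->g=0  r=2->rb=0,t=1,b0=0
L=0*4+1=1  i=0*2+0=0

1,0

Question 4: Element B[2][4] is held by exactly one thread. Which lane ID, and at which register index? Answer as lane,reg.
c=4->g=4  r=2->rb=0,t=1,b0=0
L=4*4+1=17  i=0*2+0=0

17,0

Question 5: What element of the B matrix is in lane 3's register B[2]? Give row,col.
14,0

3: g=0,t=3
[2] (3*2+0+8,0) = (14,0)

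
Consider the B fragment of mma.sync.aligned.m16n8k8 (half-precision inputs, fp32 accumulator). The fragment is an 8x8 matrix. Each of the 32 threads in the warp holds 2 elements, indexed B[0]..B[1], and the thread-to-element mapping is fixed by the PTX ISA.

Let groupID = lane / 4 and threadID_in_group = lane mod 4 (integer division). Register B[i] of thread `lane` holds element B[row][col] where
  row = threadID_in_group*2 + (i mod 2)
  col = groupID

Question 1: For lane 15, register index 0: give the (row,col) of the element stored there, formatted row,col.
15: gr=3,th=3
[0] (3*2+0,3) = (6,3)

6,3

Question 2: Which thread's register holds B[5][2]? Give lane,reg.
c=2⇒gr=2  r=5⇒th=2,odd=1
L=2*4+2=10  i=1=1

10,1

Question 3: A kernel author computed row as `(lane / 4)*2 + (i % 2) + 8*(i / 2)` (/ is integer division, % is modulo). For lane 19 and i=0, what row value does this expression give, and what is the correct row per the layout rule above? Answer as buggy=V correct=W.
`(lane / 4)*2 + (i % 2) + 8*(i / 2)`[19,0]⇒8
19: gr=4,th=3
[0] (3*2+0,4) = (6,4)
row: 8 vs 6

buggy=8 correct=6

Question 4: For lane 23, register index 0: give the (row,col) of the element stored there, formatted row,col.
6,5

23: gid=5,tid=3
[0] (3*2+0,5) = (6,5)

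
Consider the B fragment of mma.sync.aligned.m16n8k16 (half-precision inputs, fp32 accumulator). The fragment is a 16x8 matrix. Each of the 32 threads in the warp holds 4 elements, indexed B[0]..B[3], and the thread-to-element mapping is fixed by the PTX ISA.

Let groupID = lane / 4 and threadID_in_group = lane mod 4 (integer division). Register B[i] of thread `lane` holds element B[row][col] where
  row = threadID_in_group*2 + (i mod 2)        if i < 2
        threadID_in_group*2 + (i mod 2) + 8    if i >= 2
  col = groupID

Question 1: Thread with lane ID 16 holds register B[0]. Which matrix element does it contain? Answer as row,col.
lane 16->16/4=4, 16 mod 4=0
i=0  r:2·0+0+0->0  c:4

0,4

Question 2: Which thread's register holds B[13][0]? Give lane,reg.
2,3

c=0→G=0  r=13→rhi=1,T=2,p=1
L=0*4+2=2  i=1*2+1=3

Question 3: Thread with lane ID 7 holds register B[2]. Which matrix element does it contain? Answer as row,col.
L=7->g=7>>2=1, t=7&3=3
[2]->row 3·2+0+8=14  col g=1

14,1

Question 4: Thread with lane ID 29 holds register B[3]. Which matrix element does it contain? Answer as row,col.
29: g=7,t=1
[3] (1*2+1+8,7) = (11,7)

11,7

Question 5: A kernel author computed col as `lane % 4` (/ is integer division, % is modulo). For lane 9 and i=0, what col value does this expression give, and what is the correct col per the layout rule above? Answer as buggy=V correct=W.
buggy=1 correct=2

`lane % 4`[9,0]->1
lane 9: g=2 (9/4), t=1 (9%4)
i=0: r=1*2+0+0=2, c=g=2
col: 1 vs 2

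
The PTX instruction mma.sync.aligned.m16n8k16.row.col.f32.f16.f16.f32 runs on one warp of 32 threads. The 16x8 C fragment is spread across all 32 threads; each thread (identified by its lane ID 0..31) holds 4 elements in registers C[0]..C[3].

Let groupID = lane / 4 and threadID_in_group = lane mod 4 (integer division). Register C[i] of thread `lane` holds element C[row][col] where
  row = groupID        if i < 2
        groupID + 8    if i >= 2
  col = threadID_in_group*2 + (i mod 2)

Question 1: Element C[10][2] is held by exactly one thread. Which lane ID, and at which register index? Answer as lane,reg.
9,2

r: 10->gid=2,r8=1  c: 2->tid=1,i&1=0
L=2*4+1=9  i=1*2+0=2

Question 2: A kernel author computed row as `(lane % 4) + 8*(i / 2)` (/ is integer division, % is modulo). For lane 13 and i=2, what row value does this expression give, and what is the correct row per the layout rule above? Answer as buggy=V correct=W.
buggy=9 correct=11

`(lane % 4) + 8*(i / 2)`[13,2]->9
lane 13->13/4=3, 13 mod 4=1
i=2  r:3+8->11  c:2·1+0->2
row: 9 vs 11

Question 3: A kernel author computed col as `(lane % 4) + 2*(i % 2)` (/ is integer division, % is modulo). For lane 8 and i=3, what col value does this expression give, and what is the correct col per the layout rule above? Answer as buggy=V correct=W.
buggy=2 correct=1

`(lane % 4) + 2*(i % 2)`[8,3]=>2
L=8=>grp=8>>2=2, tig=8&3=0
[3]=>row 2+8=10  col 0·2+1=1
col: 2 vs 1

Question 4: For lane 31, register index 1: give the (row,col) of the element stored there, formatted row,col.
7,7

L=31->g=31>>2=7, t=31&3=3
[1]->row 7+0=7  col 3·2+1=7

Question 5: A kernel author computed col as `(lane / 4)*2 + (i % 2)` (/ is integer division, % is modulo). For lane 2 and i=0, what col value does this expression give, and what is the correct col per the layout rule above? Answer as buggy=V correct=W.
buggy=0 correct=4

`(lane / 4)*2 + (i % 2)`[2,0]=>0
2: grp=0,tig=2
[0] (0+0,2*2+0) = (0,4)
col: 0 vs 4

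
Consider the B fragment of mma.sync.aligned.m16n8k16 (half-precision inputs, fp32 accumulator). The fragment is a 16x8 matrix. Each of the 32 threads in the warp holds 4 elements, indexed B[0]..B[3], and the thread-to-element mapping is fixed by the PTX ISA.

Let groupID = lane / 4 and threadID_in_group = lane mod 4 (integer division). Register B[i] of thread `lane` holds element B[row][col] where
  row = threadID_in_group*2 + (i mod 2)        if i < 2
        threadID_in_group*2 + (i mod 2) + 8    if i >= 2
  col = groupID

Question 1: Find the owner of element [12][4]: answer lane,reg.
c=4→G=4  r=12→rhi=1,T=2,p=0
L=4*4+2=18  i=1*2+0=2

18,2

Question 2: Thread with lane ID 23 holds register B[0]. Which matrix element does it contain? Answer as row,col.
6,5

23: g=5,t=3
[0] (3*2+0+0,5) = (6,5)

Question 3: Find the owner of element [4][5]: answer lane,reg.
c:5=>grp=5  r:4=>rB=0,tig=2,lo=0
L=5*4+2=22  i=0*2+0=0

22,0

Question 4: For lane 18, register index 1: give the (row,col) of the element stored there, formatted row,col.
18: gr=4,th=2
[1] (2*2+1+0,4) = (5,4)

5,4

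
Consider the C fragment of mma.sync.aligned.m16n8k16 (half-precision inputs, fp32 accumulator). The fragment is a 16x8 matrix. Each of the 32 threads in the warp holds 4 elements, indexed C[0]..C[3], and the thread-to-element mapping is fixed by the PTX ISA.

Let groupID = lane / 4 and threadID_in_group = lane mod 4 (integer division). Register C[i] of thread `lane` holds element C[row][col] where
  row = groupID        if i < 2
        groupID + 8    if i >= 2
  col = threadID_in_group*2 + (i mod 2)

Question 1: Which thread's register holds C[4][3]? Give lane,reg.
r: 4->gid=4,r8=0  c: 3->tid=1,i&1=1
L=4*4+1=17  i=0*2+1=1

17,1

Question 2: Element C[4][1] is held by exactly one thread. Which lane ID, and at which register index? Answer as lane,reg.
r: 4->gid=4,r8=0  c: 1->tid=0,i&1=1
L=4*4+0=16  i=0*2+1=1

16,1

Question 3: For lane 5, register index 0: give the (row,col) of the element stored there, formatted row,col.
lane 5→5/4=1, 5 mod 4=1
i=0  r:1+0→1  c:2·1+0→2

1,2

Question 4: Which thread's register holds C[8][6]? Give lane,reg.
r=8⇒gr=0,Rb=1  c=6⇒th=3,odd=0
L=0*4+3=3  i=1*2+0=2

3,2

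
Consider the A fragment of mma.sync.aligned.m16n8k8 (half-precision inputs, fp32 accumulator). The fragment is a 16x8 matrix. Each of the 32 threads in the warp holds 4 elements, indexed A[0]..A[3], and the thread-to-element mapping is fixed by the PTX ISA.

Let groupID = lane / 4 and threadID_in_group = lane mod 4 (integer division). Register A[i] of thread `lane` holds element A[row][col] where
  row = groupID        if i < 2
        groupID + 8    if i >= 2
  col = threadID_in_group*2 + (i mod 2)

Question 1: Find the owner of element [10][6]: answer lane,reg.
11,2

r=10->g=2,rb=1  c=6->t=3,b0=0
L=2*4+3=11  i=1*2+0=2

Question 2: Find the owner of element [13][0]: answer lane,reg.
20,2

r=13→G=5,rhi=1  c=0→T=0,p=0
L=5*4+0=20  i=1*2+0=2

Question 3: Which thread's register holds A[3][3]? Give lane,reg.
r=3⇒gr=3,Rb=0  c=3⇒th=1,odd=1
L=3*4+1=13  i=0*2+1=1

13,1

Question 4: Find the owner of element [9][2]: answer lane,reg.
r=9->g=1,rb=1  c=2->t=1,b0=0
L=1*4+1=5  i=1*2+0=2

5,2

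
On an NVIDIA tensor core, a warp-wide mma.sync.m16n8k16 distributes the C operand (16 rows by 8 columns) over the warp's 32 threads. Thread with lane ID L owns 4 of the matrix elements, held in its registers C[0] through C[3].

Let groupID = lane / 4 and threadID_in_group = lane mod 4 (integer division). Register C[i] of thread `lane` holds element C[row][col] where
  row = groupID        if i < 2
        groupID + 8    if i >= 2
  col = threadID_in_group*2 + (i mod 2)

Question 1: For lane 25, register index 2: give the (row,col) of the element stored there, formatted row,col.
L=25→G=25>>2=6, T=25&3=1
[2]→row 6+8=14  col 1·2+0=2

14,2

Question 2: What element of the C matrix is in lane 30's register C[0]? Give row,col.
L=30⇒gr=30>>2=7, th=30&3=2
[0]⇒row 7+0=7  col 2·2+0=4

7,4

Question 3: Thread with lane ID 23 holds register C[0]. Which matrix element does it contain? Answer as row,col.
5,6

lane 23→23/4=5, 23 mod 4=3
i=0  r:5+0→5  c:2·3+0→6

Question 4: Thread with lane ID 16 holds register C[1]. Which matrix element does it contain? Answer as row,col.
L=16→G=16>>2=4, T=16&3=0
[1]→row 4+0=4  col 0·2+1=1

4,1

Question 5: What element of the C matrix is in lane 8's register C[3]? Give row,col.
lane 8→8/4=2, 8 mod 4=0
i=3  r:2+8→10  c:2·0+1→1

10,1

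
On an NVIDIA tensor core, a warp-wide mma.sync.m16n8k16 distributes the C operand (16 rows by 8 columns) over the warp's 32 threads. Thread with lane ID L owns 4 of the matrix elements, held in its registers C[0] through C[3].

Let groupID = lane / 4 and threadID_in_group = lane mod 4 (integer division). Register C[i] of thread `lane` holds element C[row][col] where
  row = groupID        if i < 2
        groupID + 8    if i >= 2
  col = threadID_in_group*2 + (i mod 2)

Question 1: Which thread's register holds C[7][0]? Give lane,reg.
28,0

r: 7->gid=7,r8=0  c: 0->tid=0,i&1=0
L=7*4+0=28  i=0*2+0=0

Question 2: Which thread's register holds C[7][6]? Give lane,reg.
31,0

r=7→G=7,rhi=0  c=6→T=3,p=0
L=7*4+3=31  i=0*2+0=0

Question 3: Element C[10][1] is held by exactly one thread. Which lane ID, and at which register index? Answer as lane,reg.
r=10→G=2,rhi=1  c=1→T=0,p=1
L=2*4+0=8  i=1*2+1=3

8,3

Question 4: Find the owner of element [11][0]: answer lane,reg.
12,2

r=11->g=3,rb=1  c=0->t=0,b0=0
L=3*4+0=12  i=1*2+0=2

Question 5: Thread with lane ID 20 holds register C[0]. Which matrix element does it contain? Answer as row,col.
5,0

lane 20: g=5 (20/4), t=0 (20%4)
i=0: r=5+0=5, c=0*2+0=0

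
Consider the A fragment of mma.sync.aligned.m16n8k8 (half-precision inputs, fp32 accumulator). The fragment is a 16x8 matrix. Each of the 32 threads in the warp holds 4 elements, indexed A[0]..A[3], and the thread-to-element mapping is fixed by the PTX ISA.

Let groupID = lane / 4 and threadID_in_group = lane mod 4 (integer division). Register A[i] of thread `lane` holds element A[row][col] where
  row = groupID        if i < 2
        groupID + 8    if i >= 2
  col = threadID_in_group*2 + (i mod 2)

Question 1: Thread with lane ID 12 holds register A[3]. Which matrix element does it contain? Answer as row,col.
11,1

L=12=>grp=12>>2=3, tig=12&3=0
[3]=>row 3+8=11  col 0·2+1=1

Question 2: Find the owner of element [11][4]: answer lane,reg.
14,2

r: 11->gid=3,r8=1  c: 4->tid=2,i&1=0
L=3*4+2=14  i=1*2+0=2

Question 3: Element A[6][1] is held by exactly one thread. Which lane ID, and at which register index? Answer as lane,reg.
r=6→G=6,rhi=0  c=1→T=0,p=1
L=6*4+0=24  i=0*2+1=1

24,1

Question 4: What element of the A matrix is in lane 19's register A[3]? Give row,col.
19: g=4,t=3
[3] (4+8,3*2+1) = (12,7)

12,7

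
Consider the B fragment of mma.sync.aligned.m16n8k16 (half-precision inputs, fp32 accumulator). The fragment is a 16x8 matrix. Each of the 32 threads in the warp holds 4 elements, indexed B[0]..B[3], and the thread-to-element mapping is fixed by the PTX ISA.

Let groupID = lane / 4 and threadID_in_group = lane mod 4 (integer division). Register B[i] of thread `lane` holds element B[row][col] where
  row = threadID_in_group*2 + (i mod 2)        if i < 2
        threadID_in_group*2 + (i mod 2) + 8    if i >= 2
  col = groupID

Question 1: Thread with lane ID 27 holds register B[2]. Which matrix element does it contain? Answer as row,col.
lane 27→27/4=6, 27 mod 4=3
i=2  r:2·3+0+8→14  c:6

14,6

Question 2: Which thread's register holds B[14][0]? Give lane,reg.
3,2

c=0⇒gr=0  r=14⇒Rb=1,th=3,odd=0
L=0*4+3=3  i=1*2+0=2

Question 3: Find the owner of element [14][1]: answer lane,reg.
c=1→G=1  r=14→rhi=1,T=3,p=0
L=1*4+3=7  i=1*2+0=2

7,2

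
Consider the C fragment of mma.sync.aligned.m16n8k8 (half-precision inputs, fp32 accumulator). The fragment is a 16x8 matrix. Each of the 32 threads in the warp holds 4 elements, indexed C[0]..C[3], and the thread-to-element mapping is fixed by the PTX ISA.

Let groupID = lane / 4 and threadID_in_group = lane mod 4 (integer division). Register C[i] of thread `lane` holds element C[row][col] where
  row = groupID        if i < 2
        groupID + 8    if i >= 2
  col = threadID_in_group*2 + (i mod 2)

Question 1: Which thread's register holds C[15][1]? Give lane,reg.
28,3

r=15→G=7,rhi=1  c=1→T=0,p=1
L=7*4+0=28  i=1*2+1=3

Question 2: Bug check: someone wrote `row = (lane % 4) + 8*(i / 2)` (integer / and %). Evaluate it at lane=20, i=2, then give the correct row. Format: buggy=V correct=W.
buggy=8 correct=13

`(lane % 4) + 8*(i / 2)`[20,2]=>8
lane 20: grp=5 (20/4), tig=0 (20%4)
i=2: r=5+8=13, c=0*2+0=0
row: 8 vs 13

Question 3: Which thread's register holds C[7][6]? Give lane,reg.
31,0

r=7→G=7,rhi=0  c=6→T=3,p=0
L=7*4+3=31  i=0*2+0=0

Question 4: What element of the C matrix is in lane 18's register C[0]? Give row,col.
18: gr=4,th=2
[0] (4+0,2*2+0) = (4,4)

4,4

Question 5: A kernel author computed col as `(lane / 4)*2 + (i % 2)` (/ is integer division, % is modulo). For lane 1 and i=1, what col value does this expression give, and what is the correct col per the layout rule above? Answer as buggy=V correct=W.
buggy=1 correct=3

`(lane / 4)*2 + (i % 2)`[1,1]⇒1
lane 1: gr=0 (1/4), th=1 (1%4)
i=1: r=0+0=0, c=1*2+1=3
col: 1 vs 3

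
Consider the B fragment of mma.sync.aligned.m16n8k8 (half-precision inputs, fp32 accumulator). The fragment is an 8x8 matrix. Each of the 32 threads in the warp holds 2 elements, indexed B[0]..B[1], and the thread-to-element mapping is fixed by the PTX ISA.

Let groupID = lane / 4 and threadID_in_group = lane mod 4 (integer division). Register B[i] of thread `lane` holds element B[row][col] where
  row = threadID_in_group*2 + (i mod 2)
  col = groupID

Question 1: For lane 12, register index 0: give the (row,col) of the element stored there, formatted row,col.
0,3

lane 12=>12/4=3, 12 mod 4=0
i=0  r:2·0+0=>0  c:3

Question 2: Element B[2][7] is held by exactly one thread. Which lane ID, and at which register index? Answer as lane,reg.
29,0

c=7⇒gr=7  r=2⇒th=1,odd=0
L=7*4+1=29  i=0=0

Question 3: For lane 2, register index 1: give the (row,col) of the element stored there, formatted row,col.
5,0

lane 2->2/4=0, 2 mod 4=2
i=1  r:2·2+1->5  c:0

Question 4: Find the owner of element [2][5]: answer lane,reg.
21,0

c=5→G=5  r=2→T=1,p=0
L=5*4+1=21  i=0=0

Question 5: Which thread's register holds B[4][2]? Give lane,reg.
10,0

c=2→G=2  r=4→T=2,p=0
L=2*4+2=10  i=0=0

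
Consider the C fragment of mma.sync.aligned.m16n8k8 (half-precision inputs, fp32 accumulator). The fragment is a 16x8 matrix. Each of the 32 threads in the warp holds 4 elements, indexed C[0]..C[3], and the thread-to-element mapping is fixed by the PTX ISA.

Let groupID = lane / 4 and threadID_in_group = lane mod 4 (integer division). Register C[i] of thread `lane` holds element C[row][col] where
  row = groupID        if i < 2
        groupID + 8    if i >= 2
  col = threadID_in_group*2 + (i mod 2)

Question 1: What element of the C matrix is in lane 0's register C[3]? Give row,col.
8,1

lane 0: gid=0 (0/4), tid=0 (0%4)
i=3: r=0+8=8, c=0*2+1=1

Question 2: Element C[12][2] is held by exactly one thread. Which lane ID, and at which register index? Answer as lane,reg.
17,2

r:12=>grp=4,rB=1  c:2=>tig=1,lo=0
L=4*4+1=17  i=1*2+0=2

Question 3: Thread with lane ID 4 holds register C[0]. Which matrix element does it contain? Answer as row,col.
1,0

4: G=1,T=0
[0] (1+0,0*2+0) = (1,0)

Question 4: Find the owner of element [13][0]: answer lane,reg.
r: 13->gid=5,r8=1  c: 0->tid=0,i&1=0
L=5*4+0=20  i=1*2+0=2

20,2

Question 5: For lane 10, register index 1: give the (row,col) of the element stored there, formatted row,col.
2,5

lane 10->10/4=2, 10 mod 4=2
i=1  r:2+0->2  c:2·2+1->5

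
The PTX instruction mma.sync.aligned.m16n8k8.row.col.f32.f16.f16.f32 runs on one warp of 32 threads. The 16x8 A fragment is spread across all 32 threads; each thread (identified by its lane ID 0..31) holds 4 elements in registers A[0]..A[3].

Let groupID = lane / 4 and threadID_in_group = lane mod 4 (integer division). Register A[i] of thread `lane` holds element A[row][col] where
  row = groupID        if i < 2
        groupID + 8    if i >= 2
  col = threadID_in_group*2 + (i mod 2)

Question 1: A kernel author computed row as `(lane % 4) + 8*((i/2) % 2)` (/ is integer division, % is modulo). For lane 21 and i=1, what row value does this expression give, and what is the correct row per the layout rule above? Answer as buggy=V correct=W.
`(lane % 4) + 8*((i/2) % 2)`[21,1]->1
21: g=5,t=1
[1] (5+0,1*2+1) = (5,3)
row: 1 vs 5

buggy=1 correct=5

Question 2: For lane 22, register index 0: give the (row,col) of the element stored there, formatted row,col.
lane 22->22/4=5, 22 mod 4=2
i=0  r:5+0->5  c:2·2+0->4

5,4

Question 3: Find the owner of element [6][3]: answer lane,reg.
25,1

r=6->g=6,rb=0  c=3->t=1,b0=1
L=6*4+1=25  i=0*2+1=1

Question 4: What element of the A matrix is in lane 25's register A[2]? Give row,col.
lane 25: g=6 (25/4), t=1 (25%4)
i=2: r=6+8=14, c=1*2+0=2

14,2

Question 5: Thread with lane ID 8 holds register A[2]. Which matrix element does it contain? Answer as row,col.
L=8→G=8>>2=2, T=8&3=0
[2]→row 2+8=10  col 0·2+0=0

10,0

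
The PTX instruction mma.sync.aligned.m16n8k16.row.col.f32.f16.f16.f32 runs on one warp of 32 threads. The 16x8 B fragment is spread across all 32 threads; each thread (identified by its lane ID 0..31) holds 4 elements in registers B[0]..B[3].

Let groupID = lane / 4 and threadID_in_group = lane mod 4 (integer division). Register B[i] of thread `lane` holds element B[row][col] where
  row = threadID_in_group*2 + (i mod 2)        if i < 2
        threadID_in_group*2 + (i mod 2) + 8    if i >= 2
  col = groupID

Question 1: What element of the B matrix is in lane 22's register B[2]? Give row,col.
12,5

L=22=>grp=22>>2=5, tig=22&3=2
[2]=>row 2·2+0+8=12  col grp=5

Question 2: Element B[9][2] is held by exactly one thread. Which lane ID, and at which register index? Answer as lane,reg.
c=2→G=2  r=9→rhi=1,T=0,p=1
L=2*4+0=8  i=1*2+1=3

8,3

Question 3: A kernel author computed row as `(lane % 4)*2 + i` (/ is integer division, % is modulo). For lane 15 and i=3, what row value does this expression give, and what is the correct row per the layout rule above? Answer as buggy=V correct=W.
`(lane % 4)*2 + i`[15,3]->9
L=15->g=15>>2=3, t=15&3=3
[3]->row 3·2+1+8=15  col g=3
row: 9 vs 15

buggy=9 correct=15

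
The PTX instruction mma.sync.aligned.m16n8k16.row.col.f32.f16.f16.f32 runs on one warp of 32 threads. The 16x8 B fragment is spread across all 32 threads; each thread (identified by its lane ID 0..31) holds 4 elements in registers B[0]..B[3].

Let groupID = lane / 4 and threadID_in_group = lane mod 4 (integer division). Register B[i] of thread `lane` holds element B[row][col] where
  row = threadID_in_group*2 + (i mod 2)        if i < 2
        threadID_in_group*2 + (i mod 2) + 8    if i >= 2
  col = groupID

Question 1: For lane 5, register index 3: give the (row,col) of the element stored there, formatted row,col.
lane 5→5/4=1, 5 mod 4=1
i=3  r:2·1+1+8→11  c:1

11,1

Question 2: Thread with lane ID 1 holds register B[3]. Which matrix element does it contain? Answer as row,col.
11,0

lane 1=>1/4=0, 1 mod 4=1
i=3  r:2·1+1+8=>11  c:0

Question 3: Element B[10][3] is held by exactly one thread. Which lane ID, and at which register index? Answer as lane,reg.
13,2

c=3⇒gr=3  r=10⇒Rb=1,th=1,odd=0
L=3*4+1=13  i=1*2+0=2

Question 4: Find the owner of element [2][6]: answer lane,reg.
25,0

c=6→G=6  r=2→rhi=0,T=1,p=0
L=6*4+1=25  i=0*2+0=0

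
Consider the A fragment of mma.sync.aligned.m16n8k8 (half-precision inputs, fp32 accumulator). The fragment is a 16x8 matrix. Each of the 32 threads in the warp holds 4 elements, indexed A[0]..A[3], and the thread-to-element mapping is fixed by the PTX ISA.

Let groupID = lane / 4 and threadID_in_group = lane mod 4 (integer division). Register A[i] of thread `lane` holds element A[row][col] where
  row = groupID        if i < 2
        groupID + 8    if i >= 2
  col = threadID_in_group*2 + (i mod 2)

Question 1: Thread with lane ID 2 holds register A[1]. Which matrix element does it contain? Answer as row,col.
lane 2: G=0 (2/4), T=2 (2%4)
i=1: r=0+0=0, c=2*2+1=5

0,5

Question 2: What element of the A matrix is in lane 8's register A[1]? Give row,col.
lane 8: grp=2 (8/4), tig=0 (8%4)
i=1: r=2+0=2, c=0*2+1=1

2,1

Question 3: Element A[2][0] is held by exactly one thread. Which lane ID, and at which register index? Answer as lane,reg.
r: 2->gid=2,r8=0  c: 0->tid=0,i&1=0
L=2*4+0=8  i=0*2+0=0

8,0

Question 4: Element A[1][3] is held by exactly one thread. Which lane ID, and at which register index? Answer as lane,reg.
5,1

r=1->g=1,rb=0  c=3->t=1,b0=1
L=1*4+1=5  i=0*2+1=1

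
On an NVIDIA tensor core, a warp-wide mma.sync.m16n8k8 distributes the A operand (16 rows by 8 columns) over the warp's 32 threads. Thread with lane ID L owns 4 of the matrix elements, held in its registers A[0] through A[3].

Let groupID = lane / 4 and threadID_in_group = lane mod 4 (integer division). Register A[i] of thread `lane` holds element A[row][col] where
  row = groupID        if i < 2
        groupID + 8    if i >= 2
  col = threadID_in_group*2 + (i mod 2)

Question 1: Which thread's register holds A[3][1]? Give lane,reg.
12,1

r: 3->gid=3,r8=0  c: 1->tid=0,i&1=1
L=3*4+0=12  i=0*2+1=1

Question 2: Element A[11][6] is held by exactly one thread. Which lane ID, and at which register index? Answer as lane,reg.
r=11→G=3,rhi=1  c=6→T=3,p=0
L=3*4+3=15  i=1*2+0=2

15,2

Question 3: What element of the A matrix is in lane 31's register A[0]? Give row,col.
7,6

L=31⇒gr=31>>2=7, th=31&3=3
[0]⇒row 7+0=7  col 3·2+0=6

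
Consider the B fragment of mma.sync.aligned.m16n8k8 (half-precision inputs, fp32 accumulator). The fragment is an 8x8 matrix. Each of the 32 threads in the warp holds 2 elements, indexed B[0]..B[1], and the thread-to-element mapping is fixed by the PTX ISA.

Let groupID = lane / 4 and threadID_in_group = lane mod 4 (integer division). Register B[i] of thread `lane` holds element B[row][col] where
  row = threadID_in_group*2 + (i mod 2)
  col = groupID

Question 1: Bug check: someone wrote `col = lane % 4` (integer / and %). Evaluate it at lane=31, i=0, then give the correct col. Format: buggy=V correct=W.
`lane % 4`[31,0]=>3
L=31=>grp=31>>2=7, tig=31&3=3
[0]=>row 3·2+0=6  col grp=7
col: 3 vs 7

buggy=3 correct=7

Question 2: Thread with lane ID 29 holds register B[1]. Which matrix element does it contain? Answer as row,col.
3,7

L=29=>grp=29>>2=7, tig=29&3=1
[1]=>row 1·2+1=3  col grp=7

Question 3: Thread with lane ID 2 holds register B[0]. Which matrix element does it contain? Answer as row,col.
4,0

L=2⇒gr=2>>2=0, th=2&3=2
[0]⇒row 2·2+0=4  col gr=0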